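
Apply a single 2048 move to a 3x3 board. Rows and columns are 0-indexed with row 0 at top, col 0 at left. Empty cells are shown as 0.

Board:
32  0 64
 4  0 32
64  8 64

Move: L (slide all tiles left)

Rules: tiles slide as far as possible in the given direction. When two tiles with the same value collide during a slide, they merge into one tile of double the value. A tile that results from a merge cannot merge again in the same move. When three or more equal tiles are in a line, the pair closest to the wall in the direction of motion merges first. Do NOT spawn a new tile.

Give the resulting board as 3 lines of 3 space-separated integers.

Slide left:
row 0: [32, 0, 64] -> [32, 64, 0]
row 1: [4, 0, 32] -> [4, 32, 0]
row 2: [64, 8, 64] -> [64, 8, 64]

Answer: 32 64  0
 4 32  0
64  8 64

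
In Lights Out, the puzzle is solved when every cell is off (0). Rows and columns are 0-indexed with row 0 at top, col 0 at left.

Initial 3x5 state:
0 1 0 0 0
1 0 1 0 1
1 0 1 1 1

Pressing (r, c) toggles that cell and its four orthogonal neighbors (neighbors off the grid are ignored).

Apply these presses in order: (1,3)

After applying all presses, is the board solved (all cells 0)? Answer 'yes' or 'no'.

Answer: no

Derivation:
After press 1 at (1,3):
0 1 0 1 0
1 0 0 1 0
1 0 1 0 1

Lights still on: 7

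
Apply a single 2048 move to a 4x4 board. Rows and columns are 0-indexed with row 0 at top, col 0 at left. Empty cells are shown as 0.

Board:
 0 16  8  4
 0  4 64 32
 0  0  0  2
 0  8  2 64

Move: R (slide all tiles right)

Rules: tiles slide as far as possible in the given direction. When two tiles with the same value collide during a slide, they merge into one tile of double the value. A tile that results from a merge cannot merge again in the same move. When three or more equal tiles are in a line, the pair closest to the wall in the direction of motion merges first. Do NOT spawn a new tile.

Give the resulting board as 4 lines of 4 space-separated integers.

Answer:  0 16  8  4
 0  4 64 32
 0  0  0  2
 0  8  2 64

Derivation:
Slide right:
row 0: [0, 16, 8, 4] -> [0, 16, 8, 4]
row 1: [0, 4, 64, 32] -> [0, 4, 64, 32]
row 2: [0, 0, 0, 2] -> [0, 0, 0, 2]
row 3: [0, 8, 2, 64] -> [0, 8, 2, 64]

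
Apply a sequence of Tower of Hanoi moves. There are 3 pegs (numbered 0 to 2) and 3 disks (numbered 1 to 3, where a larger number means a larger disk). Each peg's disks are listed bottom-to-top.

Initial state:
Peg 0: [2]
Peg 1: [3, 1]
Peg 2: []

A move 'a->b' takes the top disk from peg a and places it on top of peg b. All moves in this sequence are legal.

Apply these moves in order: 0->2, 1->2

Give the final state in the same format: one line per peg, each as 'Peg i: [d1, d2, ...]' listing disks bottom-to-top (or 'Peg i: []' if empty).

After move 1 (0->2):
Peg 0: []
Peg 1: [3, 1]
Peg 2: [2]

After move 2 (1->2):
Peg 0: []
Peg 1: [3]
Peg 2: [2, 1]

Answer: Peg 0: []
Peg 1: [3]
Peg 2: [2, 1]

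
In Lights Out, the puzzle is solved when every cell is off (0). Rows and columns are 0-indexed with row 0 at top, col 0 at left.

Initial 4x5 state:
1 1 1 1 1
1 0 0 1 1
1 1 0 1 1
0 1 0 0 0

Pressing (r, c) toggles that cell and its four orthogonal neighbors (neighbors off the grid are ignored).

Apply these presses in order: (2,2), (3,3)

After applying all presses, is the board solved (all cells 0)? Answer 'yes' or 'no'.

After press 1 at (2,2):
1 1 1 1 1
1 0 1 1 1
1 0 1 0 1
0 1 1 0 0

After press 2 at (3,3):
1 1 1 1 1
1 0 1 1 1
1 0 1 1 1
0 1 0 1 1

Lights still on: 16

Answer: no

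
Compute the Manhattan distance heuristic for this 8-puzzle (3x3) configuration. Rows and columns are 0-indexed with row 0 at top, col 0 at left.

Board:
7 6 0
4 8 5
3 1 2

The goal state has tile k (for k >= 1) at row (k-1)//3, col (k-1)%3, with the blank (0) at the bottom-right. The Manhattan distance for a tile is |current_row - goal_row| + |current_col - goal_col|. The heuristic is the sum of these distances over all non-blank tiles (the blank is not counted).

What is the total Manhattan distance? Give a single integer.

Tile 7: (0,0)->(2,0) = 2
Tile 6: (0,1)->(1,2) = 2
Tile 4: (1,0)->(1,0) = 0
Tile 8: (1,1)->(2,1) = 1
Tile 5: (1,2)->(1,1) = 1
Tile 3: (2,0)->(0,2) = 4
Tile 1: (2,1)->(0,0) = 3
Tile 2: (2,2)->(0,1) = 3
Sum: 2 + 2 + 0 + 1 + 1 + 4 + 3 + 3 = 16

Answer: 16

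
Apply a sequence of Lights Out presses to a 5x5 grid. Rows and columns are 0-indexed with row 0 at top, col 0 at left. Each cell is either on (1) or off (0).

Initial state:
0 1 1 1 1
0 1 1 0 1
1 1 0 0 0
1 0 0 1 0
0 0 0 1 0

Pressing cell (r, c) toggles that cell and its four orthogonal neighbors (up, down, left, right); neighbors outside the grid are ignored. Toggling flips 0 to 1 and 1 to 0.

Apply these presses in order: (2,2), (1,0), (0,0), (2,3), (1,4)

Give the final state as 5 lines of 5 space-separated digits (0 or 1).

After press 1 at (2,2):
0 1 1 1 1
0 1 0 0 1
1 0 1 1 0
1 0 1 1 0
0 0 0 1 0

After press 2 at (1,0):
1 1 1 1 1
1 0 0 0 1
0 0 1 1 0
1 0 1 1 0
0 0 0 1 0

After press 3 at (0,0):
0 0 1 1 1
0 0 0 0 1
0 0 1 1 0
1 0 1 1 0
0 0 0 1 0

After press 4 at (2,3):
0 0 1 1 1
0 0 0 1 1
0 0 0 0 1
1 0 1 0 0
0 0 0 1 0

After press 5 at (1,4):
0 0 1 1 0
0 0 0 0 0
0 0 0 0 0
1 0 1 0 0
0 0 0 1 0

Answer: 0 0 1 1 0
0 0 0 0 0
0 0 0 0 0
1 0 1 0 0
0 0 0 1 0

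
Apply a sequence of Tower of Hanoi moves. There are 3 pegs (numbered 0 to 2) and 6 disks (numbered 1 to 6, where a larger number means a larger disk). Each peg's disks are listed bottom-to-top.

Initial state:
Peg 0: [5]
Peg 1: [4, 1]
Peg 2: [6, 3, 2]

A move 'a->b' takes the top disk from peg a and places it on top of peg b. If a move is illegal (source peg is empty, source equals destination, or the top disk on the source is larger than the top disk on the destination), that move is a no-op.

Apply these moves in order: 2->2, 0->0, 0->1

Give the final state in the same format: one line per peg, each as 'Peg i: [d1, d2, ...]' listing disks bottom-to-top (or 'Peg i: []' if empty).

Answer: Peg 0: [5]
Peg 1: [4, 1]
Peg 2: [6, 3, 2]

Derivation:
After move 1 (2->2):
Peg 0: [5]
Peg 1: [4, 1]
Peg 2: [6, 3, 2]

After move 2 (0->0):
Peg 0: [5]
Peg 1: [4, 1]
Peg 2: [6, 3, 2]

After move 3 (0->1):
Peg 0: [5]
Peg 1: [4, 1]
Peg 2: [6, 3, 2]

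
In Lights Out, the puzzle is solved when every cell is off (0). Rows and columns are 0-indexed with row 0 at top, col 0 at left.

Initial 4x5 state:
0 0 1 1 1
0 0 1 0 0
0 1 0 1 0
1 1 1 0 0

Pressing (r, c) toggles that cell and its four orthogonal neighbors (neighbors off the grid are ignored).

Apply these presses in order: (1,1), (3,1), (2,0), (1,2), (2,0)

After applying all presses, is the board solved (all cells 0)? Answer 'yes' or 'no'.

Answer: no

Derivation:
After press 1 at (1,1):
0 1 1 1 1
1 1 0 0 0
0 0 0 1 0
1 1 1 0 0

After press 2 at (3,1):
0 1 1 1 1
1 1 0 0 0
0 1 0 1 0
0 0 0 0 0

After press 3 at (2,0):
0 1 1 1 1
0 1 0 0 0
1 0 0 1 0
1 0 0 0 0

After press 4 at (1,2):
0 1 0 1 1
0 0 1 1 0
1 0 1 1 0
1 0 0 0 0

After press 5 at (2,0):
0 1 0 1 1
1 0 1 1 0
0 1 1 1 0
0 0 0 0 0

Lights still on: 9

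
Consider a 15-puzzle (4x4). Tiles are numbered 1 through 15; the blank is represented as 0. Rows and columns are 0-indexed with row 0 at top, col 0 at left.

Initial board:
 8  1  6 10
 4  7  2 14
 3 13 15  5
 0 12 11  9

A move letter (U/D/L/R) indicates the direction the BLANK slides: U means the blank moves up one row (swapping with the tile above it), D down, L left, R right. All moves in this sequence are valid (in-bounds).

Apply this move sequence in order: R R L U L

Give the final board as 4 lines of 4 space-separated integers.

After move 1 (R):
 8  1  6 10
 4  7  2 14
 3 13 15  5
12  0 11  9

After move 2 (R):
 8  1  6 10
 4  7  2 14
 3 13 15  5
12 11  0  9

After move 3 (L):
 8  1  6 10
 4  7  2 14
 3 13 15  5
12  0 11  9

After move 4 (U):
 8  1  6 10
 4  7  2 14
 3  0 15  5
12 13 11  9

After move 5 (L):
 8  1  6 10
 4  7  2 14
 0  3 15  5
12 13 11  9

Answer:  8  1  6 10
 4  7  2 14
 0  3 15  5
12 13 11  9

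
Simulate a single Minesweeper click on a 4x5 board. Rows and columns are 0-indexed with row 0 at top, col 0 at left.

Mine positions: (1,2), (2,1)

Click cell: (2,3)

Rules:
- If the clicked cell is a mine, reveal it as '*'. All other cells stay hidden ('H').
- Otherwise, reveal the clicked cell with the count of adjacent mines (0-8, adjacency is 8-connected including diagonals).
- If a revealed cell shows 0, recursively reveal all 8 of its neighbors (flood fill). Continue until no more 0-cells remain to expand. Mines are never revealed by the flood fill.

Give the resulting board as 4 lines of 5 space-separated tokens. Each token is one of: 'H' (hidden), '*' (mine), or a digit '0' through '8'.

H H H H H
H H H H H
H H H 1 H
H H H H H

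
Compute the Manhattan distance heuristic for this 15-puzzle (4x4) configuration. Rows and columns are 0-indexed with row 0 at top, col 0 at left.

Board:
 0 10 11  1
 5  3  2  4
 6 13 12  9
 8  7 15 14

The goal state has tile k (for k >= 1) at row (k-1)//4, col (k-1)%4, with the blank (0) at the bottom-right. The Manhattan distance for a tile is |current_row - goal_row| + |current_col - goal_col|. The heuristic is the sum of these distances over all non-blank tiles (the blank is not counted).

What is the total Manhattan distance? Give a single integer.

Tile 10: (0,1)->(2,1) = 2
Tile 11: (0,2)->(2,2) = 2
Tile 1: (0,3)->(0,0) = 3
Tile 5: (1,0)->(1,0) = 0
Tile 3: (1,1)->(0,2) = 2
Tile 2: (1,2)->(0,1) = 2
Tile 4: (1,3)->(0,3) = 1
Tile 6: (2,0)->(1,1) = 2
Tile 13: (2,1)->(3,0) = 2
Tile 12: (2,2)->(2,3) = 1
Tile 9: (2,3)->(2,0) = 3
Tile 8: (3,0)->(1,3) = 5
Tile 7: (3,1)->(1,2) = 3
Tile 15: (3,2)->(3,2) = 0
Tile 14: (3,3)->(3,1) = 2
Sum: 2 + 2 + 3 + 0 + 2 + 2 + 1 + 2 + 2 + 1 + 3 + 5 + 3 + 0 + 2 = 30

Answer: 30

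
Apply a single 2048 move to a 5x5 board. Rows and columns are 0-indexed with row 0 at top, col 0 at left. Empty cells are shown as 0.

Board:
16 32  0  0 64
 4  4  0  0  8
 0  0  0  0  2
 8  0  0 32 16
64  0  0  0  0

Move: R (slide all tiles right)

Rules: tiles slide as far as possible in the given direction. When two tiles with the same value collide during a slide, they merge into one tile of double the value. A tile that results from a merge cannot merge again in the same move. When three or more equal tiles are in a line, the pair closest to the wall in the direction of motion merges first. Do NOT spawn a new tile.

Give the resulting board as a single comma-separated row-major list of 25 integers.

Slide right:
row 0: [16, 32, 0, 0, 64] -> [0, 0, 16, 32, 64]
row 1: [4, 4, 0, 0, 8] -> [0, 0, 0, 8, 8]
row 2: [0, 0, 0, 0, 2] -> [0, 0, 0, 0, 2]
row 3: [8, 0, 0, 32, 16] -> [0, 0, 8, 32, 16]
row 4: [64, 0, 0, 0, 0] -> [0, 0, 0, 0, 64]

Answer: 0, 0, 16, 32, 64, 0, 0, 0, 8, 8, 0, 0, 0, 0, 2, 0, 0, 8, 32, 16, 0, 0, 0, 0, 64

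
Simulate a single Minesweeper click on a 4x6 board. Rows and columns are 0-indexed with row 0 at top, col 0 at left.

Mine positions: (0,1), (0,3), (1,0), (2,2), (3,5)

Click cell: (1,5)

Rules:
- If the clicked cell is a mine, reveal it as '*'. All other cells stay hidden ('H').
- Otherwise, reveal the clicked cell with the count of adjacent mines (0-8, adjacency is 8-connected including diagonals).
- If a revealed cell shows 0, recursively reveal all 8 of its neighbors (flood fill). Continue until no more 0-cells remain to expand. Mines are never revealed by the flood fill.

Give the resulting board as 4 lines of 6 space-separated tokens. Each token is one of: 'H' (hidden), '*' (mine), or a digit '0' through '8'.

H H H H 1 0
H H H H 1 0
H H H H 1 1
H H H H H H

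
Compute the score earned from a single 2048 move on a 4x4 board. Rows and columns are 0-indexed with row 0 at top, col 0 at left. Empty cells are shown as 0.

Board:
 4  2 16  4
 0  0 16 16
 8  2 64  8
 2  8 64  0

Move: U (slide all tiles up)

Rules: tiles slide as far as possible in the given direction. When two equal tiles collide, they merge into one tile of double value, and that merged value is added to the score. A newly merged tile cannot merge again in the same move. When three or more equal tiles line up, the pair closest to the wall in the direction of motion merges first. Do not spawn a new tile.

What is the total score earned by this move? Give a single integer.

Answer: 164

Derivation:
Slide up:
col 0: [4, 0, 8, 2] -> [4, 8, 2, 0]  score +0 (running 0)
col 1: [2, 0, 2, 8] -> [4, 8, 0, 0]  score +4 (running 4)
col 2: [16, 16, 64, 64] -> [32, 128, 0, 0]  score +160 (running 164)
col 3: [4, 16, 8, 0] -> [4, 16, 8, 0]  score +0 (running 164)
Board after move:
  4   4  32   4
  8   8 128  16
  2   0   0   8
  0   0   0   0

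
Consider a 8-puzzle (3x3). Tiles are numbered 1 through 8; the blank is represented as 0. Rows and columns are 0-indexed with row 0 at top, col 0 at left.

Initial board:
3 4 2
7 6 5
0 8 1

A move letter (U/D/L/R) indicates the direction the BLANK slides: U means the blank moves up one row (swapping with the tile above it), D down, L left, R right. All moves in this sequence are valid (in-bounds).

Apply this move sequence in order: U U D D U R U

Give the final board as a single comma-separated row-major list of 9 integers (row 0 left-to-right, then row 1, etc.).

After move 1 (U):
3 4 2
0 6 5
7 8 1

After move 2 (U):
0 4 2
3 6 5
7 8 1

After move 3 (D):
3 4 2
0 6 5
7 8 1

After move 4 (D):
3 4 2
7 6 5
0 8 1

After move 5 (U):
3 4 2
0 6 5
7 8 1

After move 6 (R):
3 4 2
6 0 5
7 8 1

After move 7 (U):
3 0 2
6 4 5
7 8 1

Answer: 3, 0, 2, 6, 4, 5, 7, 8, 1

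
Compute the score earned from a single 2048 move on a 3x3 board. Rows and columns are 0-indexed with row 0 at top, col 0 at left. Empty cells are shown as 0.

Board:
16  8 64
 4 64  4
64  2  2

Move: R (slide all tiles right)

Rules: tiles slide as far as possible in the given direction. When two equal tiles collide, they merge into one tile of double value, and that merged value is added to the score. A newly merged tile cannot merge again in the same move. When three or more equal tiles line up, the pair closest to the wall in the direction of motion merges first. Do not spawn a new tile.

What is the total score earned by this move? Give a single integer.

Answer: 4

Derivation:
Slide right:
row 0: [16, 8, 64] -> [16, 8, 64]  score +0 (running 0)
row 1: [4, 64, 4] -> [4, 64, 4]  score +0 (running 0)
row 2: [64, 2, 2] -> [0, 64, 4]  score +4 (running 4)
Board after move:
16  8 64
 4 64  4
 0 64  4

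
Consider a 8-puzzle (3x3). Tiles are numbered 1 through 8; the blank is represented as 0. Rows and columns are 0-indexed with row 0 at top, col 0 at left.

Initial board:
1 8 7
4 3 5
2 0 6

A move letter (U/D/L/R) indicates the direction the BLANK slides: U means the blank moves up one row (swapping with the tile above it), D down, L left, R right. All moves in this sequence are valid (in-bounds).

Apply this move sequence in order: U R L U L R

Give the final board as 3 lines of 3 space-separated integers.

Answer: 1 0 7
4 8 5
2 3 6

Derivation:
After move 1 (U):
1 8 7
4 0 5
2 3 6

After move 2 (R):
1 8 7
4 5 0
2 3 6

After move 3 (L):
1 8 7
4 0 5
2 3 6

After move 4 (U):
1 0 7
4 8 5
2 3 6

After move 5 (L):
0 1 7
4 8 5
2 3 6

After move 6 (R):
1 0 7
4 8 5
2 3 6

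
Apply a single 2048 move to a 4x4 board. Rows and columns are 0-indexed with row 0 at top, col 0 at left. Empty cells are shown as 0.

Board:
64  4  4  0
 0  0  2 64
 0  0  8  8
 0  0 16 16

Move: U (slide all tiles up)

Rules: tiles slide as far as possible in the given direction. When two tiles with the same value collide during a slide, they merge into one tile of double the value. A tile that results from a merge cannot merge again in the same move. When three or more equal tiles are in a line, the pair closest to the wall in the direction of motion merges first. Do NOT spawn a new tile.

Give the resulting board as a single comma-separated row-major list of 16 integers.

Answer: 64, 4, 4, 64, 0, 0, 2, 8, 0, 0, 8, 16, 0, 0, 16, 0

Derivation:
Slide up:
col 0: [64, 0, 0, 0] -> [64, 0, 0, 0]
col 1: [4, 0, 0, 0] -> [4, 0, 0, 0]
col 2: [4, 2, 8, 16] -> [4, 2, 8, 16]
col 3: [0, 64, 8, 16] -> [64, 8, 16, 0]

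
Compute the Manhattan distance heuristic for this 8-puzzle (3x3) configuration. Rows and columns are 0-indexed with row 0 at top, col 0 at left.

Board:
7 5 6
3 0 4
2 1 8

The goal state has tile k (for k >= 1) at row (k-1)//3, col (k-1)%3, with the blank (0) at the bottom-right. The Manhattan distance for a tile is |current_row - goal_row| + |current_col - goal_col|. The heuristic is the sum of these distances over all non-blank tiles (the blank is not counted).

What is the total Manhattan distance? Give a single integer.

Answer: 16

Derivation:
Tile 7: at (0,0), goal (2,0), distance |0-2|+|0-0| = 2
Tile 5: at (0,1), goal (1,1), distance |0-1|+|1-1| = 1
Tile 6: at (0,2), goal (1,2), distance |0-1|+|2-2| = 1
Tile 3: at (1,0), goal (0,2), distance |1-0|+|0-2| = 3
Tile 4: at (1,2), goal (1,0), distance |1-1|+|2-0| = 2
Tile 2: at (2,0), goal (0,1), distance |2-0|+|0-1| = 3
Tile 1: at (2,1), goal (0,0), distance |2-0|+|1-0| = 3
Tile 8: at (2,2), goal (2,1), distance |2-2|+|2-1| = 1
Sum: 2 + 1 + 1 + 3 + 2 + 3 + 3 + 1 = 16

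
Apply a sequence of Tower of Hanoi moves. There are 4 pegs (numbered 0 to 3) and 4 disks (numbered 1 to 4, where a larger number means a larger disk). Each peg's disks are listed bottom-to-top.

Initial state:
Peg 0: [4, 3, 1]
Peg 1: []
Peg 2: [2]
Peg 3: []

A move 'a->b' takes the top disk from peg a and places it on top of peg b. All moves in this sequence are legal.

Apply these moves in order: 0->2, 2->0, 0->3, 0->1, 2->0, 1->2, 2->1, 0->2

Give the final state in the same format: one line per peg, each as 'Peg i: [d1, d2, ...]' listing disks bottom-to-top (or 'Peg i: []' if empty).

After move 1 (0->2):
Peg 0: [4, 3]
Peg 1: []
Peg 2: [2, 1]
Peg 3: []

After move 2 (2->0):
Peg 0: [4, 3, 1]
Peg 1: []
Peg 2: [2]
Peg 3: []

After move 3 (0->3):
Peg 0: [4, 3]
Peg 1: []
Peg 2: [2]
Peg 3: [1]

After move 4 (0->1):
Peg 0: [4]
Peg 1: [3]
Peg 2: [2]
Peg 3: [1]

After move 5 (2->0):
Peg 0: [4, 2]
Peg 1: [3]
Peg 2: []
Peg 3: [1]

After move 6 (1->2):
Peg 0: [4, 2]
Peg 1: []
Peg 2: [3]
Peg 3: [1]

After move 7 (2->1):
Peg 0: [4, 2]
Peg 1: [3]
Peg 2: []
Peg 3: [1]

After move 8 (0->2):
Peg 0: [4]
Peg 1: [3]
Peg 2: [2]
Peg 3: [1]

Answer: Peg 0: [4]
Peg 1: [3]
Peg 2: [2]
Peg 3: [1]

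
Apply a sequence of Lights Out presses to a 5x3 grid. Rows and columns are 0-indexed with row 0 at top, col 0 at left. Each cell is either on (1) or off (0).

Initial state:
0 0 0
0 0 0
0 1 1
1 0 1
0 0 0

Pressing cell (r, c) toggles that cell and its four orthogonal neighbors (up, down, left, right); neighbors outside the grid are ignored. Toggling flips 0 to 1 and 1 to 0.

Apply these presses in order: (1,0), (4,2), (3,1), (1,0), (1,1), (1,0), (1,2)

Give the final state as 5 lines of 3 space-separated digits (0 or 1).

After press 1 at (1,0):
1 0 0
1 1 0
1 1 1
1 0 1
0 0 0

After press 2 at (4,2):
1 0 0
1 1 0
1 1 1
1 0 0
0 1 1

After press 3 at (3,1):
1 0 0
1 1 0
1 0 1
0 1 1
0 0 1

After press 4 at (1,0):
0 0 0
0 0 0
0 0 1
0 1 1
0 0 1

After press 5 at (1,1):
0 1 0
1 1 1
0 1 1
0 1 1
0 0 1

After press 6 at (1,0):
1 1 0
0 0 1
1 1 1
0 1 1
0 0 1

After press 7 at (1,2):
1 1 1
0 1 0
1 1 0
0 1 1
0 0 1

Answer: 1 1 1
0 1 0
1 1 0
0 1 1
0 0 1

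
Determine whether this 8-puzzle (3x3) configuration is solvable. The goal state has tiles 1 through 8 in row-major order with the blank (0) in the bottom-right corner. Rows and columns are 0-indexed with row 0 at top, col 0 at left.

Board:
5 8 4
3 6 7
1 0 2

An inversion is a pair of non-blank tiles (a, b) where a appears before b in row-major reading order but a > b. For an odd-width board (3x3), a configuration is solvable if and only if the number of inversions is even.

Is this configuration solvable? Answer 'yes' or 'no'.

Answer: no

Derivation:
Inversions (pairs i<j in row-major order where tile[i] > tile[j] > 0): 19
19 is odd, so the puzzle is not solvable.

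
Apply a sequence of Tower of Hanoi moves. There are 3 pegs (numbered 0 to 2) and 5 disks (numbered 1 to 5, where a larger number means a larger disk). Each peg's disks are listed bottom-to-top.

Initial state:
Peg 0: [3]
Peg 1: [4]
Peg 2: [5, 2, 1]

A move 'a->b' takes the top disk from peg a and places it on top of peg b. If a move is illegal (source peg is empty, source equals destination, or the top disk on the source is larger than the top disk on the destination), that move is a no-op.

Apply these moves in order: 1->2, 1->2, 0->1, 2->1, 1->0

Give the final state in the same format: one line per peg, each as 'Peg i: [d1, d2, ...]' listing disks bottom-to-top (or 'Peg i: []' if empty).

After move 1 (1->2):
Peg 0: [3]
Peg 1: [4]
Peg 2: [5, 2, 1]

After move 2 (1->2):
Peg 0: [3]
Peg 1: [4]
Peg 2: [5, 2, 1]

After move 3 (0->1):
Peg 0: []
Peg 1: [4, 3]
Peg 2: [5, 2, 1]

After move 4 (2->1):
Peg 0: []
Peg 1: [4, 3, 1]
Peg 2: [5, 2]

After move 5 (1->0):
Peg 0: [1]
Peg 1: [4, 3]
Peg 2: [5, 2]

Answer: Peg 0: [1]
Peg 1: [4, 3]
Peg 2: [5, 2]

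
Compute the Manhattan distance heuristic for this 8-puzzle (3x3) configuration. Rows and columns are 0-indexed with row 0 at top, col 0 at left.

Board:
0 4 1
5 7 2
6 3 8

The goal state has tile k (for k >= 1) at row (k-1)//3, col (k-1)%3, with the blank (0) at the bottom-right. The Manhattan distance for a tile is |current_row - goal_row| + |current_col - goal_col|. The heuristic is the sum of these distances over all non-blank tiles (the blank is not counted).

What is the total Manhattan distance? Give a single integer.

Tile 4: (0,1)->(1,0) = 2
Tile 1: (0,2)->(0,0) = 2
Tile 5: (1,0)->(1,1) = 1
Tile 7: (1,1)->(2,0) = 2
Tile 2: (1,2)->(0,1) = 2
Tile 6: (2,0)->(1,2) = 3
Tile 3: (2,1)->(0,2) = 3
Tile 8: (2,2)->(2,1) = 1
Sum: 2 + 2 + 1 + 2 + 2 + 3 + 3 + 1 = 16

Answer: 16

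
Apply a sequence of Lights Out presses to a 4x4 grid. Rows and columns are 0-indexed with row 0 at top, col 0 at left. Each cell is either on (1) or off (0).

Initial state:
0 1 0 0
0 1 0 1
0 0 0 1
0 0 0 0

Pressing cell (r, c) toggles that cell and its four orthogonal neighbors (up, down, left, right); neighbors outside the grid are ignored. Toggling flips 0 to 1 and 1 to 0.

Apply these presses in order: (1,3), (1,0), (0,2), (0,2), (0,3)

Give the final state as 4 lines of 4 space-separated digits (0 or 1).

After press 1 at (1,3):
0 1 0 1
0 1 1 0
0 0 0 0
0 0 0 0

After press 2 at (1,0):
1 1 0 1
1 0 1 0
1 0 0 0
0 0 0 0

After press 3 at (0,2):
1 0 1 0
1 0 0 0
1 0 0 0
0 0 0 0

After press 4 at (0,2):
1 1 0 1
1 0 1 0
1 0 0 0
0 0 0 0

After press 5 at (0,3):
1 1 1 0
1 0 1 1
1 0 0 0
0 0 0 0

Answer: 1 1 1 0
1 0 1 1
1 0 0 0
0 0 0 0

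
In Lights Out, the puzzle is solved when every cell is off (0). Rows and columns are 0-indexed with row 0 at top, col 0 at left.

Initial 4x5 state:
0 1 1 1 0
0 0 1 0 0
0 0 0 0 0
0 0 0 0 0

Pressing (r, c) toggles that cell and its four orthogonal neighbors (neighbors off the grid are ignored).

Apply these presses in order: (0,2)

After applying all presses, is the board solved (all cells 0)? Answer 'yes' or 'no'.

Answer: yes

Derivation:
After press 1 at (0,2):
0 0 0 0 0
0 0 0 0 0
0 0 0 0 0
0 0 0 0 0

Lights still on: 0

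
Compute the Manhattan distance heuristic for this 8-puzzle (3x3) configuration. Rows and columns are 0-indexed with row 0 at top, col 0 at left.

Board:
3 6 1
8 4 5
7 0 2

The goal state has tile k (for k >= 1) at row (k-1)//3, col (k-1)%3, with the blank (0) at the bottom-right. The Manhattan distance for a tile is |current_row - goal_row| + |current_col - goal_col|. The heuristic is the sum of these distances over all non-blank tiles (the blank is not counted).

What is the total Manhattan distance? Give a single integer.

Tile 3: (0,0)->(0,2) = 2
Tile 6: (0,1)->(1,2) = 2
Tile 1: (0,2)->(0,0) = 2
Tile 8: (1,0)->(2,1) = 2
Tile 4: (1,1)->(1,0) = 1
Tile 5: (1,2)->(1,1) = 1
Tile 7: (2,0)->(2,0) = 0
Tile 2: (2,2)->(0,1) = 3
Sum: 2 + 2 + 2 + 2 + 1 + 1 + 0 + 3 = 13

Answer: 13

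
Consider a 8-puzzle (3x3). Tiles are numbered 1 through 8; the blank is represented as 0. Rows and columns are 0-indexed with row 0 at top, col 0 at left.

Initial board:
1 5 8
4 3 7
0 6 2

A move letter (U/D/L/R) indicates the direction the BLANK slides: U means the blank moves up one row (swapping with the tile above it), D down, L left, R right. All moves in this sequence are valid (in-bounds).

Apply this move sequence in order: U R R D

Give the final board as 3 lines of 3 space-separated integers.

Answer: 1 5 8
3 7 2
4 6 0

Derivation:
After move 1 (U):
1 5 8
0 3 7
4 6 2

After move 2 (R):
1 5 8
3 0 7
4 6 2

After move 3 (R):
1 5 8
3 7 0
4 6 2

After move 4 (D):
1 5 8
3 7 2
4 6 0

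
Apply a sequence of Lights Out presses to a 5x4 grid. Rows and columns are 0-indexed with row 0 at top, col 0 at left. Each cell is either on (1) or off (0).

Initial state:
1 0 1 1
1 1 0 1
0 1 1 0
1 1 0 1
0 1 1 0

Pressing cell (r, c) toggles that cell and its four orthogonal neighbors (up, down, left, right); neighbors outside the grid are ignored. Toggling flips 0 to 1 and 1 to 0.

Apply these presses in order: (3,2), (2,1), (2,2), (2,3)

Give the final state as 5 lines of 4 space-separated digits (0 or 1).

After press 1 at (3,2):
1 0 1 1
1 1 0 1
0 1 0 0
1 0 1 0
0 1 0 0

After press 2 at (2,1):
1 0 1 1
1 0 0 1
1 0 1 0
1 1 1 0
0 1 0 0

After press 3 at (2,2):
1 0 1 1
1 0 1 1
1 1 0 1
1 1 0 0
0 1 0 0

After press 4 at (2,3):
1 0 1 1
1 0 1 0
1 1 1 0
1 1 0 1
0 1 0 0

Answer: 1 0 1 1
1 0 1 0
1 1 1 0
1 1 0 1
0 1 0 0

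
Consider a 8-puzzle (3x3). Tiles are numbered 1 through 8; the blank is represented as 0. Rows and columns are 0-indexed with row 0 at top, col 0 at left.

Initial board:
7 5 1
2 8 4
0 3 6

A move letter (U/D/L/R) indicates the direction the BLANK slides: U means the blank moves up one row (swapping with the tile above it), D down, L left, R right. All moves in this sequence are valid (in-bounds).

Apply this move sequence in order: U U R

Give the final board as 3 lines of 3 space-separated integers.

Answer: 5 0 1
7 8 4
2 3 6

Derivation:
After move 1 (U):
7 5 1
0 8 4
2 3 6

After move 2 (U):
0 5 1
7 8 4
2 3 6

After move 3 (R):
5 0 1
7 8 4
2 3 6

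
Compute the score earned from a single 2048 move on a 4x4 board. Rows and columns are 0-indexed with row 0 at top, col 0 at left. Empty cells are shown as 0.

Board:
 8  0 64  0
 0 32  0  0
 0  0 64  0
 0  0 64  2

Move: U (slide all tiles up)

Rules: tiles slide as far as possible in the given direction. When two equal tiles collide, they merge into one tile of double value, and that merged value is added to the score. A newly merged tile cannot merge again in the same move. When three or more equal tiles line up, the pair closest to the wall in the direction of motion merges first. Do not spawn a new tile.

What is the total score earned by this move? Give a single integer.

Slide up:
col 0: [8, 0, 0, 0] -> [8, 0, 0, 0]  score +0 (running 0)
col 1: [0, 32, 0, 0] -> [32, 0, 0, 0]  score +0 (running 0)
col 2: [64, 0, 64, 64] -> [128, 64, 0, 0]  score +128 (running 128)
col 3: [0, 0, 0, 2] -> [2, 0, 0, 0]  score +0 (running 128)
Board after move:
  8  32 128   2
  0   0  64   0
  0   0   0   0
  0   0   0   0

Answer: 128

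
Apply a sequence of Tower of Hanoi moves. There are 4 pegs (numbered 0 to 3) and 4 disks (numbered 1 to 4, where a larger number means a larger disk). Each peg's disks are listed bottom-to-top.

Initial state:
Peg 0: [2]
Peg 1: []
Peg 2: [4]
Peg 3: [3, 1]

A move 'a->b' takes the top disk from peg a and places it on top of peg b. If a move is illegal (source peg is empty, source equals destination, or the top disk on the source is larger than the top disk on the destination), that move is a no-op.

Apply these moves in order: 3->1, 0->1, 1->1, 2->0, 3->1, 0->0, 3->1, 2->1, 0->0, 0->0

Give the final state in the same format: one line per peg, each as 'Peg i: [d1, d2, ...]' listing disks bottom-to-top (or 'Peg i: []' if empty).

Answer: Peg 0: [2]
Peg 1: [1]
Peg 2: [4]
Peg 3: [3]

Derivation:
After move 1 (3->1):
Peg 0: [2]
Peg 1: [1]
Peg 2: [4]
Peg 3: [3]

After move 2 (0->1):
Peg 0: [2]
Peg 1: [1]
Peg 2: [4]
Peg 3: [3]

After move 3 (1->1):
Peg 0: [2]
Peg 1: [1]
Peg 2: [4]
Peg 3: [3]

After move 4 (2->0):
Peg 0: [2]
Peg 1: [1]
Peg 2: [4]
Peg 3: [3]

After move 5 (3->1):
Peg 0: [2]
Peg 1: [1]
Peg 2: [4]
Peg 3: [3]

After move 6 (0->0):
Peg 0: [2]
Peg 1: [1]
Peg 2: [4]
Peg 3: [3]

After move 7 (3->1):
Peg 0: [2]
Peg 1: [1]
Peg 2: [4]
Peg 3: [3]

After move 8 (2->1):
Peg 0: [2]
Peg 1: [1]
Peg 2: [4]
Peg 3: [3]

After move 9 (0->0):
Peg 0: [2]
Peg 1: [1]
Peg 2: [4]
Peg 3: [3]

After move 10 (0->0):
Peg 0: [2]
Peg 1: [1]
Peg 2: [4]
Peg 3: [3]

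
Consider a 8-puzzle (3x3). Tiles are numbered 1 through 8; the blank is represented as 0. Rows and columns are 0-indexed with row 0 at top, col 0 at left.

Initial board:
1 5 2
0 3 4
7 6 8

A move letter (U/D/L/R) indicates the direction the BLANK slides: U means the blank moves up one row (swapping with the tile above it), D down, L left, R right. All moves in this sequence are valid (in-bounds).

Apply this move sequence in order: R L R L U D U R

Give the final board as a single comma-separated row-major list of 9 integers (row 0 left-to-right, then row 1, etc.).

After move 1 (R):
1 5 2
3 0 4
7 6 8

After move 2 (L):
1 5 2
0 3 4
7 6 8

After move 3 (R):
1 5 2
3 0 4
7 6 8

After move 4 (L):
1 5 2
0 3 4
7 6 8

After move 5 (U):
0 5 2
1 3 4
7 6 8

After move 6 (D):
1 5 2
0 3 4
7 6 8

After move 7 (U):
0 5 2
1 3 4
7 6 8

After move 8 (R):
5 0 2
1 3 4
7 6 8

Answer: 5, 0, 2, 1, 3, 4, 7, 6, 8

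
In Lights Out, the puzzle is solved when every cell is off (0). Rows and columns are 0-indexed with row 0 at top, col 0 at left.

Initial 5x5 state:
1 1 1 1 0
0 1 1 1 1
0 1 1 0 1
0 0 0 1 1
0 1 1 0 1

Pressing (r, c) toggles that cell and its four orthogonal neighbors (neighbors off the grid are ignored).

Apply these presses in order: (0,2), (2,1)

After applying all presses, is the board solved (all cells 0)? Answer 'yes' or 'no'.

After press 1 at (0,2):
1 0 0 0 0
0 1 0 1 1
0 1 1 0 1
0 0 0 1 1
0 1 1 0 1

After press 2 at (2,1):
1 0 0 0 0
0 0 0 1 1
1 0 0 0 1
0 1 0 1 1
0 1 1 0 1

Lights still on: 11

Answer: no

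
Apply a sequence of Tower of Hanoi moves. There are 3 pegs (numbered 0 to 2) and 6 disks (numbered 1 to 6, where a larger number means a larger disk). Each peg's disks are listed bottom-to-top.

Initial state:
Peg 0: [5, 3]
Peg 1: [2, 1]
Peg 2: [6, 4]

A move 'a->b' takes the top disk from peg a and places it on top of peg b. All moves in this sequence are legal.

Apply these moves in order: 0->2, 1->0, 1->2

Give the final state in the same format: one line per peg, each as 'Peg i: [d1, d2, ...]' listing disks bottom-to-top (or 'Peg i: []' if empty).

After move 1 (0->2):
Peg 0: [5]
Peg 1: [2, 1]
Peg 2: [6, 4, 3]

After move 2 (1->0):
Peg 0: [5, 1]
Peg 1: [2]
Peg 2: [6, 4, 3]

After move 3 (1->2):
Peg 0: [5, 1]
Peg 1: []
Peg 2: [6, 4, 3, 2]

Answer: Peg 0: [5, 1]
Peg 1: []
Peg 2: [6, 4, 3, 2]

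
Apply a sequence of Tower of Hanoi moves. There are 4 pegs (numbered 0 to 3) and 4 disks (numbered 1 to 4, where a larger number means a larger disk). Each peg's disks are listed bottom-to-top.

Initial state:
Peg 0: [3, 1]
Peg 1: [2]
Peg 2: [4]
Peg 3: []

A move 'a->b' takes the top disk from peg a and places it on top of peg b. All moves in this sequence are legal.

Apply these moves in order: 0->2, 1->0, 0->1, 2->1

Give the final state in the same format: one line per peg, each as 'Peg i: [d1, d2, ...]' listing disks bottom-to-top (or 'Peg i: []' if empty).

After move 1 (0->2):
Peg 0: [3]
Peg 1: [2]
Peg 2: [4, 1]
Peg 3: []

After move 2 (1->0):
Peg 0: [3, 2]
Peg 1: []
Peg 2: [4, 1]
Peg 3: []

After move 3 (0->1):
Peg 0: [3]
Peg 1: [2]
Peg 2: [4, 1]
Peg 3: []

After move 4 (2->1):
Peg 0: [3]
Peg 1: [2, 1]
Peg 2: [4]
Peg 3: []

Answer: Peg 0: [3]
Peg 1: [2, 1]
Peg 2: [4]
Peg 3: []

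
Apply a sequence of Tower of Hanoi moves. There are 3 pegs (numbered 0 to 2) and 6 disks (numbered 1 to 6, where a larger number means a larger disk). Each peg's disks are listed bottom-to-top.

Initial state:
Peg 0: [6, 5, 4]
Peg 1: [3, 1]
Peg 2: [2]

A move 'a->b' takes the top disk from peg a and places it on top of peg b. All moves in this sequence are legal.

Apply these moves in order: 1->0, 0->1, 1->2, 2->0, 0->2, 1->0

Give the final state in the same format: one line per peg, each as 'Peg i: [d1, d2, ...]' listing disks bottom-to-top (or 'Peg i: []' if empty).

Answer: Peg 0: [6, 5, 4, 3]
Peg 1: []
Peg 2: [2, 1]

Derivation:
After move 1 (1->0):
Peg 0: [6, 5, 4, 1]
Peg 1: [3]
Peg 2: [2]

After move 2 (0->1):
Peg 0: [6, 5, 4]
Peg 1: [3, 1]
Peg 2: [2]

After move 3 (1->2):
Peg 0: [6, 5, 4]
Peg 1: [3]
Peg 2: [2, 1]

After move 4 (2->0):
Peg 0: [6, 5, 4, 1]
Peg 1: [3]
Peg 2: [2]

After move 5 (0->2):
Peg 0: [6, 5, 4]
Peg 1: [3]
Peg 2: [2, 1]

After move 6 (1->0):
Peg 0: [6, 5, 4, 3]
Peg 1: []
Peg 2: [2, 1]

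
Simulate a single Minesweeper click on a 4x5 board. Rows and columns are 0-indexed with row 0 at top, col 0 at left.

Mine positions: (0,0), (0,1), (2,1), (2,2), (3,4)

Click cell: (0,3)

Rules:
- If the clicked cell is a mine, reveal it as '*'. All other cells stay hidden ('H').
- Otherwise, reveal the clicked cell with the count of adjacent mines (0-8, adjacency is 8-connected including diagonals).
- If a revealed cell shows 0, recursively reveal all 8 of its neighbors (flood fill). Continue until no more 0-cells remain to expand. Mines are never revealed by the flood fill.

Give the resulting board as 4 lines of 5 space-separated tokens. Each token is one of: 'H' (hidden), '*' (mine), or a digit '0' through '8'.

H H 1 0 0
H H 3 1 0
H H H 2 1
H H H H H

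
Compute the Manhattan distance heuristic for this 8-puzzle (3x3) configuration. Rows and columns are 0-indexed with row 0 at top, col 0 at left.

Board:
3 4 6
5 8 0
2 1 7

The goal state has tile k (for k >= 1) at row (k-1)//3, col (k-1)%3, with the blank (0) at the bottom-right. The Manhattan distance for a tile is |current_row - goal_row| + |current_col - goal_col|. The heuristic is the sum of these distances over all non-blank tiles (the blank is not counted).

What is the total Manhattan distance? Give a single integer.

Tile 3: at (0,0), goal (0,2), distance |0-0|+|0-2| = 2
Tile 4: at (0,1), goal (1,0), distance |0-1|+|1-0| = 2
Tile 6: at (0,2), goal (1,2), distance |0-1|+|2-2| = 1
Tile 5: at (1,0), goal (1,1), distance |1-1|+|0-1| = 1
Tile 8: at (1,1), goal (2,1), distance |1-2|+|1-1| = 1
Tile 2: at (2,0), goal (0,1), distance |2-0|+|0-1| = 3
Tile 1: at (2,1), goal (0,0), distance |2-0|+|1-0| = 3
Tile 7: at (2,2), goal (2,0), distance |2-2|+|2-0| = 2
Sum: 2 + 2 + 1 + 1 + 1 + 3 + 3 + 2 = 15

Answer: 15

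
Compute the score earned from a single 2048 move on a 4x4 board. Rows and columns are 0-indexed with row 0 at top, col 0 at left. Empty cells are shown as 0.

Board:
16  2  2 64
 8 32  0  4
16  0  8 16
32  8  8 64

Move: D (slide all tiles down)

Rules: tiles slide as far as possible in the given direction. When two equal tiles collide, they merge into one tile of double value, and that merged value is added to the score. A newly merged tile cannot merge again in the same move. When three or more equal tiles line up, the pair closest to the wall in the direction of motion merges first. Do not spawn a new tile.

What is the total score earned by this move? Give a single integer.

Slide down:
col 0: [16, 8, 16, 32] -> [16, 8, 16, 32]  score +0 (running 0)
col 1: [2, 32, 0, 8] -> [0, 2, 32, 8]  score +0 (running 0)
col 2: [2, 0, 8, 8] -> [0, 0, 2, 16]  score +16 (running 16)
col 3: [64, 4, 16, 64] -> [64, 4, 16, 64]  score +0 (running 16)
Board after move:
16  0  0 64
 8  2  0  4
16 32  2 16
32  8 16 64

Answer: 16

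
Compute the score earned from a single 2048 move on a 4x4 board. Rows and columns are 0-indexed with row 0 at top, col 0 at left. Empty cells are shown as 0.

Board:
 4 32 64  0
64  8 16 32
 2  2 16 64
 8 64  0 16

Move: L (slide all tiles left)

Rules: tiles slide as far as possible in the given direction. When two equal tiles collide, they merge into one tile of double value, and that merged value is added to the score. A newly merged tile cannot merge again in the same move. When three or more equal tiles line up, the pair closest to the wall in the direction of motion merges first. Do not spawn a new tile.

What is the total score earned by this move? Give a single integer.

Slide left:
row 0: [4, 32, 64, 0] -> [4, 32, 64, 0]  score +0 (running 0)
row 1: [64, 8, 16, 32] -> [64, 8, 16, 32]  score +0 (running 0)
row 2: [2, 2, 16, 64] -> [4, 16, 64, 0]  score +4 (running 4)
row 3: [8, 64, 0, 16] -> [8, 64, 16, 0]  score +0 (running 4)
Board after move:
 4 32 64  0
64  8 16 32
 4 16 64  0
 8 64 16  0

Answer: 4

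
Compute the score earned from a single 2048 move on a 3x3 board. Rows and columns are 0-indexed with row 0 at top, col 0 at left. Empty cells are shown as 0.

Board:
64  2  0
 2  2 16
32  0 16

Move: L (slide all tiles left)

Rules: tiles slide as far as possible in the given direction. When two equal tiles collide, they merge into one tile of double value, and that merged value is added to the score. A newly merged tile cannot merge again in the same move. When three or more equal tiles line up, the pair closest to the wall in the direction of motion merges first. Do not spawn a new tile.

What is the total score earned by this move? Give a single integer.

Answer: 4

Derivation:
Slide left:
row 0: [64, 2, 0] -> [64, 2, 0]  score +0 (running 0)
row 1: [2, 2, 16] -> [4, 16, 0]  score +4 (running 4)
row 2: [32, 0, 16] -> [32, 16, 0]  score +0 (running 4)
Board after move:
64  2  0
 4 16  0
32 16  0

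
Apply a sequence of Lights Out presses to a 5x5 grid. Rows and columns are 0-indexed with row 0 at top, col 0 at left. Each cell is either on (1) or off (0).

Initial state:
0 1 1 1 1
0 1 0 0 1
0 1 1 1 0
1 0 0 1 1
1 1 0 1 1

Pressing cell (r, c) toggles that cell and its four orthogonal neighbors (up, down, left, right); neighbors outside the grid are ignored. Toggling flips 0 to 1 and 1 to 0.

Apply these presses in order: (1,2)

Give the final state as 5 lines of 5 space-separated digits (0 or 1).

After press 1 at (1,2):
0 1 0 1 1
0 0 1 1 1
0 1 0 1 0
1 0 0 1 1
1 1 0 1 1

Answer: 0 1 0 1 1
0 0 1 1 1
0 1 0 1 0
1 0 0 1 1
1 1 0 1 1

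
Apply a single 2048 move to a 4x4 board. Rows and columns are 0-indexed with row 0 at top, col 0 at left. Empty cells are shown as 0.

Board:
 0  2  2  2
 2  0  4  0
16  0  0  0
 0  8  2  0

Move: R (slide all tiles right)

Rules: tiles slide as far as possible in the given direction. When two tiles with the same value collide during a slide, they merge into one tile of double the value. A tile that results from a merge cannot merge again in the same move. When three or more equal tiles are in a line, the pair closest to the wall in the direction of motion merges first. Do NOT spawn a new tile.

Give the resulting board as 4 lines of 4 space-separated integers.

Answer:  0  0  2  4
 0  0  2  4
 0  0  0 16
 0  0  8  2

Derivation:
Slide right:
row 0: [0, 2, 2, 2] -> [0, 0, 2, 4]
row 1: [2, 0, 4, 0] -> [0, 0, 2, 4]
row 2: [16, 0, 0, 0] -> [0, 0, 0, 16]
row 3: [0, 8, 2, 0] -> [0, 0, 8, 2]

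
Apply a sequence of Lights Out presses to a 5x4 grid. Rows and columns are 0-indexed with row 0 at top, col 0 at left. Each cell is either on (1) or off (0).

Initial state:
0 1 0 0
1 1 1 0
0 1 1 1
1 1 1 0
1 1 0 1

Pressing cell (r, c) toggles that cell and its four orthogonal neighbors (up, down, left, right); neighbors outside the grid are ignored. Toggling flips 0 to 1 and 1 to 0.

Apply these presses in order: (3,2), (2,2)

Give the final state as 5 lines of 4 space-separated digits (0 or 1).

Answer: 0 1 0 0
1 1 0 0
0 0 1 0
1 0 1 1
1 1 1 1

Derivation:
After press 1 at (3,2):
0 1 0 0
1 1 1 0
0 1 0 1
1 0 0 1
1 1 1 1

After press 2 at (2,2):
0 1 0 0
1 1 0 0
0 0 1 0
1 0 1 1
1 1 1 1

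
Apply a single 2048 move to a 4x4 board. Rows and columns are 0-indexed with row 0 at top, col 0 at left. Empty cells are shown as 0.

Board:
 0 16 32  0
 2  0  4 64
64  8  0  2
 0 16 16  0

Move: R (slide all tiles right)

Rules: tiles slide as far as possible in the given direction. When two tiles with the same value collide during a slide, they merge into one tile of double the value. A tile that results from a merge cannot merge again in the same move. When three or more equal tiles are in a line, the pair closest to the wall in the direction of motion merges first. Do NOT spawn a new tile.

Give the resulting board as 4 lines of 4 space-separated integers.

Answer:  0  0 16 32
 0  2  4 64
 0 64  8  2
 0  0  0 32

Derivation:
Slide right:
row 0: [0, 16, 32, 0] -> [0, 0, 16, 32]
row 1: [2, 0, 4, 64] -> [0, 2, 4, 64]
row 2: [64, 8, 0, 2] -> [0, 64, 8, 2]
row 3: [0, 16, 16, 0] -> [0, 0, 0, 32]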